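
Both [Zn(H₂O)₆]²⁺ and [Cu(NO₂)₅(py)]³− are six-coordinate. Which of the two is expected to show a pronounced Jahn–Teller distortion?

[Zn(H₂O)₆]²⁺: Ligand charges: water is neutral. With an overall charge of +2 the zinc centre must be in the +2 oxidation state. Zn sits in group 12, so the d-electron count is 12 − 2 = 10. The d¹⁰ configuration leaves the e_g set evenly filled (or empty) — no strong Jahn–Teller driving force.
[Cu(NO₂)₅(py)]³−: Each nitro (N-bound nitrite) is −1; pyridine is neutral; balancing the −3 overall charge requires Cu(II). Copper is a group-11 element; Cu(II) is therefore d⁹. The t₂g⁶e_g³ configuration has an unevenly filled e_g set; the Jahn–Teller theorem predicts a tetragonal distortion (typically axial elongation) to lift the degeneracy.

[Cu(NO₂)₅(py)]³−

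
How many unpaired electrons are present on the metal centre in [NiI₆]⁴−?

Each iodide is −1; balancing the −4 overall charge requires Ni(II).
Group 10 minus oxidation state 2 gives a d⁸ configuration.
In an octahedral field the d⁸ configuration is t₂g⁶e_g² (only one arrangement possible), giving 2 unpaired electrons.

2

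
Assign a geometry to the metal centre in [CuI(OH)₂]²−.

Each iodide is −1; each hydroxide is −1; balancing the −2 overall charge requires Cu(I).
Cu sits in group 11, so the d-electron count is 11 − 1 = 10.
With 3 monodentate ligands the coordination number is 3.
Three ligands around a d¹⁰ centre minimise repulsion in a trigonal-planar arrangement.

trigonal planar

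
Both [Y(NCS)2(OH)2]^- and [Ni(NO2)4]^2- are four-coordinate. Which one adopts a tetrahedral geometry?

For [Y(NCS)2(OH)2]^-: Summing ligand charges against the −1 overall charge gives an oxidation state of +3 for yttrium. Yttrium is a group-3 element; Y(III) is therefore d⁰. A d⁰ ion has no crystal-field stabilisation preference between square planar and tetrahedral, so four ligands adopt the sterically favoured tetrahedral geometry. → tetrahedral.
For [Ni(NO2)4]^2-: Ligand charges: each nitro (N-bound nitrite) is −1. With an overall charge of −2 the nickel centre must be in the +2 oxidation state. Nickel is a group-10 element; Ni(II) is therefore d⁸. Nitro (N-bound nitrite) is a strong-field ligand (high in the spectrochemical series). A 3d d⁸ ion with strong-field ligands gains enough CFSE to favour square planar over tetrahedral. → square planar.

[Y(NCS)2(OH)2]^-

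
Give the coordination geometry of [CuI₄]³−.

tetrahedral

Ligand charges: each iodide is −1. With an overall charge of −3 the copper centre must be in the +1 oxidation state.
Cu sits in group 11, so the d-electron count is 11 − 1 = 10.
With 4 monodentate ligands the coordination number is 4.
A d¹⁰ ion has no crystal-field stabilisation preference between square planar and tetrahedral, so four ligands adopt the sterically favoured tetrahedral geometry.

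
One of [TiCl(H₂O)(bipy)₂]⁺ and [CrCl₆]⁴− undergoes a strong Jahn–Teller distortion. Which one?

[CrCl₆]⁴−

[TiCl(H₂O)(bipy)₂]⁺: Each chloride is −1; water is neutral; 2,2′-bipyridine is neutral; balancing the +1 overall charge requires Ti(II). Ti sits in group 4, so the d-electron count is 4 − 2 = 2. The d² configuration leaves the e_g set evenly filled (or empty) — no strong Jahn–Teller driving force.
[CrCl₆]⁴−: Each chloride is −1; balancing the −4 overall charge requires Cr(II). Cr sits in group 6, so the d-electron count is 6 − 2 = 4. Chloride is a weak-field ligand for a first-row metal, so the complex is high-spin. The t₂g³e_g¹ (high-spin) configuration has an unevenly filled e_g set; the Jahn–Teller theorem predicts a tetragonal distortion (typically axial elongation) to lift the degeneracy.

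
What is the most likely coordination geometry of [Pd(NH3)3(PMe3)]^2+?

square planar

Ligand charges: ammonia is neutral; trimethylphosphine is neutral. With an overall charge of +2 the palladium centre must be in the +2 oxidation state.
Group 10 minus oxidation state 2 gives a d⁸ configuration.
With 4 monodentate ligands the coordination number is 4.
A 4d d⁸ ion has a large crystal-field splitting; square planar leaves the high-energy d_{x²−y²} orbital empty and maximises CFSE.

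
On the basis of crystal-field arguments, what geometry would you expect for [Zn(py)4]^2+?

tetrahedral

Summing ligand charges against the +2 overall charge gives an oxidation state of +2 for zinc.
Zn sits in group 12, so the d-electron count is 12 − 2 = 10.
With 4 monodentate ligands the coordination number is 4.
A d¹⁰ ion has no crystal-field stabilisation preference between square planar and tetrahedral, so four ligands adopt the sterically favoured tetrahedral geometry.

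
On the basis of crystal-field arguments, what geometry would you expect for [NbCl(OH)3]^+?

Each chloride is −1; each hydroxide is −1; balancing the +1 overall charge requires Nb(V).
Group 5 minus oxidation state 5 gives a d⁰ configuration.
With 4 monodentate ligands the coordination number is 4.
A d⁰ ion has no crystal-field stabilisation preference between square planar and tetrahedral, so four ligands adopt the sterically favoured tetrahedral geometry.

tetrahedral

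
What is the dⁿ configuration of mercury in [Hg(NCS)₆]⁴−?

d¹⁰

Ligand charges: each isothiocyanate is −1. With an overall charge of −4 the mercury centre must be in the +2 oxidation state.
Mercury is a group-12 element; Hg(II) is therefore d¹⁰.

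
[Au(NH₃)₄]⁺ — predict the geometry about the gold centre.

tetrahedral

Ammonia is neutral; balancing the +1 overall charge requires Au(I).
Gold is a group-11 element; Au(I) is therefore d¹⁰.
Coordination number: 4.
A d¹⁰ ion has no crystal-field stabilisation preference between square planar and tetrahedral, so four ligands adopt the sterically favoured tetrahedral geometry.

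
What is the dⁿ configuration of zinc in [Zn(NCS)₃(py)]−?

Each isothiocyanate is −1; pyridine is neutral; balancing the −1 overall charge requires Zn(II).
Group 12 minus oxidation state 2 gives a d¹⁰ configuration.

d10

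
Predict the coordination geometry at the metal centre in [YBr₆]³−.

Ligand charges: each bromide is −1. With an overall charge of −3 the yttrium centre must be in the +3 oxidation state.
Yttrium is a group-3 element; Y(III) is therefore d⁰.
Coordination number: 6.
Six donors around a single metal centre give an octahedral coordination sphere.

octahedral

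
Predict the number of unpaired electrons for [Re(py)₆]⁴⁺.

3

Pyridine is neutral; balancing the +4 overall charge requires Re(IV).
Re sits in group 7, so the d-electron count is 7 − 4 = 3.
In an octahedral field the d³ configuration is t₂g³e_g⁰ (only one arrangement possible), giving 3 unpaired electrons.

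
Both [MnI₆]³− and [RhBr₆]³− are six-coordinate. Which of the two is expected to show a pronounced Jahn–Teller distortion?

[MnI₆]³−: Summing ligand charges against the −3 overall charge gives an oxidation state of +3 for manganese. Manganese is a group-7 element; Mn(III) is therefore d⁴. Iodide is a weak-field ligand for a first-row metal, so the complex is high-spin. The t₂g³e_g¹ (high-spin) configuration has an unevenly filled e_g set; the Jahn–Teller theorem predicts a tetragonal distortion (typically axial elongation) to lift the degeneracy.
[RhBr₆]³−: Ligand charges: each bromide is −1. With an overall charge of −3 the rhodium centre must be in the +3 oxidation state. Rhodium is a group-9 element; Rh(III) is therefore d⁶. A 4d ion has a large Δₒ and is invariably low-spin. The d⁶ configuration leaves the e_g set evenly filled (or empty) — no strong Jahn–Teller driving force.

[MnI₆]³−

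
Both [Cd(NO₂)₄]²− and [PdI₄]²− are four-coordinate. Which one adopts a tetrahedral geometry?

For [Cd(NO₂)₄]²−: Each nitro (N-bound nitrite) is −1; balancing the −2 overall charge requires Cd(II). Cadmium is a group-12 element; Cd(II) is therefore d¹⁰. A d¹⁰ ion has no crystal-field stabilisation preference between square planar and tetrahedral, so four ligands adopt the sterically favoured tetrahedral geometry. → tetrahedral.
For [PdI₄]²−: Summing ligand charges against the −2 overall charge gives an oxidation state of +2 for palladium. Pd sits in group 10, so the d-electron count is 10 − 2 = 8. A 4d d⁸ ion has a large crystal-field splitting; square planar leaves the high-energy d_{x²−y²} orbital empty and maximises CFSE. → square planar.

[Cd(NO₂)₄]²−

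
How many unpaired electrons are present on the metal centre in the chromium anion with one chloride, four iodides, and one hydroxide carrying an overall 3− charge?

Ligand charges: each chloride is −1; each iodide is −1; each hydroxide is −1. With an overall charge of −3 the chromium centre must be in the +3 oxidation state.
Group 6 minus oxidation state 3 gives a d³ configuration.
In an octahedral field the d³ configuration is t₂g³e_g⁰ (only one arrangement possible), giving 3 unpaired electrons.

3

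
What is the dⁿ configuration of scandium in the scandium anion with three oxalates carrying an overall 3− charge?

d⁰

Each oxalate is −2; balancing the −3 overall charge requires Sc(III).
Sc sits in group 3, so the d-electron count is 3 − 3 = 0.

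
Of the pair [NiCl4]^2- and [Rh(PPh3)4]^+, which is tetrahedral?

For [NiCl4]^2-: Each chloride is −1; balancing the −2 overall charge requires Ni(II). Ni sits in group 10, so the d-electron count is 10 − 2 = 8. Chloride is a weak-field ligand. With weak-field ligands the CFSE gain from square planar is small, so a 3d d⁸ ion takes the sterically preferred tetrahedral geometry. → tetrahedral.
For [Rh(PPh3)4]^+: Triphenylphosphine is neutral; balancing the +1 overall charge requires Rh(I). Group 9 minus oxidation state 1 gives a d⁸ configuration. A 4d d⁸ ion has a large crystal-field splitting; square planar leaves the high-energy d_{x²−y²} orbital empty and maximises CFSE. → square planar.

[NiCl4]^2-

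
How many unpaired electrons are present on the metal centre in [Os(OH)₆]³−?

1 unpaired electron

Summing ligand charges against the −3 overall charge gives an oxidation state of +3 for osmium.
Os sits in group 8, so the d-electron count is 8 − 3 = 5.
The spin state decides the count: a 5d ion has a large Δₒ and is invariably low-spin.
An octahedral low-spin d⁵ ion is t₂g⁵e_g⁰, giving 1 unpaired electron.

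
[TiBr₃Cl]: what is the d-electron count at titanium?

Ligand charges: each bromide is −1; each chloride is −1. With an overall charge of 0 the titanium centre must be in the +4 oxidation state.
Ti sits in group 4, so the d-electron count is 4 − 4 = 0.

d0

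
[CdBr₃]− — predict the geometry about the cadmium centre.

Each bromide is −1; balancing the −1 overall charge requires Cd(II).
Group 12 minus oxidation state 2 gives a d¹⁰ configuration.
With 3 monodentate ligands the coordination number is 3.
Three ligands around a d¹⁰ centre minimise repulsion in a trigonal-planar arrangement.

trigonal planar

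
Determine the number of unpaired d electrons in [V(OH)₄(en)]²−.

Each hydroxide is −1; ethylenediamine is neutral; balancing the −2 overall charge requires V(II).
Group 5 minus oxidation state 2 gives a d³ configuration.
Counting donor atoms: 4×hydroxide (monodentate) → 4 donors; 1×ethylenediamine (bidentate) → 2 donors. Coordination number = 6.
In an octahedral field the d³ configuration is t₂g³e_g⁰ (only one arrangement possible), giving 3 unpaired electrons.

3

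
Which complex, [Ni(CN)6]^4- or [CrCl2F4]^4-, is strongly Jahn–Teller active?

[CrCl2F4]^4-

[Ni(CN)6]^4-: Summing ligand charges against the −4 overall charge gives an oxidation state of +2 for nickel. Ni sits in group 10, so the d-electron count is 10 − 2 = 8. The d⁸ configuration leaves the e_g set evenly filled (or empty) — no strong Jahn–Teller driving force.
[CrCl2F4]^4-: Summing ligand charges against the −4 overall charge gives an oxidation state of +2 for chromium. Cr sits in group 6, so the d-electron count is 6 − 2 = 4. Chloride and fluoride are weak-field ligands for a first-row metal, so the complex is high-spin. The t₂g³e_g¹ (high-spin) configuration has an unevenly filled e_g set; the Jahn–Teller theorem predicts a tetragonal distortion (typically axial elongation) to lift the degeneracy.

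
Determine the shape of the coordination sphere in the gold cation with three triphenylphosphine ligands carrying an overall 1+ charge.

trigonal planar

Ligand charges: triphenylphosphine is neutral. With an overall charge of +1 the gold centre must be in the +1 oxidation state.
Gold is a group-11 element; Au(I) is therefore d¹⁰.
With 3 monodentate ligands the coordination number is 3.
Three ligands around a d¹⁰ centre minimise repulsion in a trigonal-planar arrangement.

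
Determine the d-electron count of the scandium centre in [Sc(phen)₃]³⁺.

1,10-phenanthroline is neutral; balancing the +3 overall charge requires Sc(III).
Scandium is a group-3 element; Sc(III) is therefore d⁰.

d⁰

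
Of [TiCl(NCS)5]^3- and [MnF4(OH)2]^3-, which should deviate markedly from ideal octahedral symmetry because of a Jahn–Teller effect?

[MnF4(OH)2]^3-

[TiCl(NCS)5]^3-: Summing ligand charges against the −3 overall charge gives an oxidation state of +3 for titanium. Ti sits in group 4, so the d-electron count is 4 − 3 = 1. The d¹ configuration leaves the e_g set evenly filled (or empty) — no strong Jahn–Teller driving force.
[MnF4(OH)2]^3-: Summing ligand charges against the −3 overall charge gives an oxidation state of +3 for manganese. Manganese is a group-7 element; Mn(III) is therefore d⁴. Fluoride and hydroxide are weak-field ligands for a first-row metal, so the complex is high-spin. The t₂g³e_g¹ (high-spin) configuration has an unevenly filled e_g set; the Jahn–Teller theorem predicts a tetragonal distortion (typically axial elongation) to lift the degeneracy.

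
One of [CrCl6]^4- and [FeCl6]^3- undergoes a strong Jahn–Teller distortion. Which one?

[CrCl6]^4-

[CrCl6]^4-: Ligand charges: each chloride is −1. With an overall charge of −4 the chromium centre must be in the +2 oxidation state. Chromium is a group-6 element; Cr(II) is therefore d⁴. Chloride is a weak-field ligand for a first-row metal, so the complex is high-spin. The t₂g³e_g¹ (high-spin) configuration has an unevenly filled e_g set; the Jahn–Teller theorem predicts a tetragonal distortion (typically axial elongation) to lift the degeneracy.
[FeCl6]^3-: Ligand charges: each chloride is −1. With an overall charge of −3 the iron centre must be in the +3 oxidation state. Fe sits in group 8, so the d-electron count is 8 − 3 = 5. Chloride is a weak-field ligand for a first-row metal, so the complex is high-spin. The d⁵ configuration leaves the e_g set evenly filled (or empty) — no strong Jahn–Teller driving force.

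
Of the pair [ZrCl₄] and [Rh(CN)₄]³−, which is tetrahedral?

[ZrCl₄]

For [ZrCl₄]: Summing ligand charges against the 0 overall charge gives an oxidation state of +4 for zirconium. Group 4 minus oxidation state 4 gives a d⁰ configuration. A d⁰ ion has no crystal-field stabilisation preference between square planar and tetrahedral, so four ligands adopt the sterically favoured tetrahedral geometry. → tetrahedral.
For [Rh(CN)₄]³−: Each cyanide is −1; balancing the −3 overall charge requires Rh(I). Rhodium is a group-9 element; Rh(I) is therefore d⁸. A 4d d⁸ ion has a large crystal-field splitting; square planar leaves the high-energy d_{x²−y²} orbital empty and maximises CFSE. → square planar.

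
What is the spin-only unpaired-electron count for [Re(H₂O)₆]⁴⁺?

Ligand charges: water is neutral. With an overall charge of +4 the rhenium centre must be in the +4 oxidation state.
Rhenium is a group-7 element; Re(IV) is therefore d³.
In an octahedral field the d³ configuration is t₂g³e_g⁰ (only one arrangement possible), giving 3 unpaired electrons.

3 unpaired electrons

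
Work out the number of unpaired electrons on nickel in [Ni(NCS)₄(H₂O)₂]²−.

2 unpaired electrons

Ligand charges: each isothiocyanate is −1; water is neutral. With an overall charge of −2 the nickel centre must be in the +2 oxidation state.
Ni sits in group 10, so the d-electron count is 10 − 2 = 8.
In an octahedral field the d⁸ configuration is t₂g⁶e_g² (only one arrangement possible), giving 2 unpaired electrons.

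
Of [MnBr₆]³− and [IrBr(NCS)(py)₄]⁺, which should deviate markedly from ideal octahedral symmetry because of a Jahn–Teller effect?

[MnBr₆]³−

[MnBr₆]³−: Each bromide is −1; balancing the −3 overall charge requires Mn(III). Group 7 minus oxidation state 3 gives a d⁴ configuration. Bromide is a weak-field ligand for a first-row metal, so the complex is high-spin. The t₂g³e_g¹ (high-spin) configuration has an unevenly filled e_g set; the Jahn–Teller theorem predicts a tetragonal distortion (typically axial elongation) to lift the degeneracy.
[IrBr(NCS)(py)₄]⁺: Summing ligand charges against the +1 overall charge gives an oxidation state of +3 for iridium. Iridium is a group-9 element; Ir(III) is therefore d⁶. A 5d ion has a large Δₒ and is invariably low-spin. The d⁶ configuration leaves the e_g set evenly filled (or empty) — no strong Jahn–Teller driving force.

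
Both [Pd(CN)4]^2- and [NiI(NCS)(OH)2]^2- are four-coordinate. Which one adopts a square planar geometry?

[Pd(CN)4]^2-

For [Pd(CN)4]^2-: Ligand charges: each cyanide is −1. With an overall charge of −2 the palladium centre must be in the +2 oxidation state. Palladium is a group-10 element; Pd(II) is therefore d⁸. A 4d d⁸ ion has a large crystal-field splitting; square planar leaves the high-energy d_{x²−y²} orbital empty and maximises CFSE. → square planar.
For [NiI(NCS)(OH)2]^2-: Summing ligand charges against the −2 overall charge gives an oxidation state of +2 for nickel. Group 10 minus oxidation state 2 gives a d⁸ configuration. Hydroxide, iodide, and isothiocyanate are weak-field ligands. With weak-field ligands the CFSE gain from square planar is small, so a 3d d⁸ ion takes the sterically preferred tetrahedral geometry. → tetrahedral.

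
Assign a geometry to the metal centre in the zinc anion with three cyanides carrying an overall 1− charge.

Summing ligand charges against the −1 overall charge gives an oxidation state of +2 for zinc.
Zinc is a group-12 element; Zn(II) is therefore d¹⁰.
Coordination number: 3.
Three ligands around a d¹⁰ centre minimise repulsion in a trigonal-planar arrangement.

trigonal planar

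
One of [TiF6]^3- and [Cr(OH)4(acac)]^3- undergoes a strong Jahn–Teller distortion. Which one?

[Cr(OH)4(acac)]^3-

[TiF6]^3-: Ligand charges: each fluoride is −1. With an overall charge of −3 the titanium centre must be in the +3 oxidation state. Group 4 minus oxidation state 3 gives a d¹ configuration. The d¹ configuration leaves the e_g set evenly filled (or empty) — no strong Jahn–Teller driving force.
[Cr(OH)4(acac)]^3-: Each hydroxide is −1; each acetylacetonate is −1; balancing the −3 overall charge requires Cr(II). Cr sits in group 6, so the d-electron count is 6 − 2 = 4. Acetylacetonate and hydroxide are weak-field ligands for a first-row metal, so the complex is high-spin. The t₂g³e_g¹ (high-spin) configuration has an unevenly filled e_g set; the Jahn–Teller theorem predicts a tetragonal distortion (typically axial elongation) to lift the degeneracy.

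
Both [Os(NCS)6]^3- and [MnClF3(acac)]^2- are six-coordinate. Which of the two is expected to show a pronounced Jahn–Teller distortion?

[MnClF3(acac)]^2-

[Os(NCS)6]^3-: Each isothiocyanate is −1; balancing the −3 overall charge requires Os(III). Osmium is a group-8 element; Os(III) is therefore d⁵. A 5d ion has a large Δₒ and is invariably low-spin. The d⁵ configuration leaves the e_g set evenly filled (or empty) — no strong Jahn–Teller driving force.
[MnClF3(acac)]^2-: Each chloride is −1; each fluoride is −1; each acetylacetonate is −1; balancing the −2 overall charge requires Mn(III). Mn sits in group 7, so the d-electron count is 7 − 3 = 4. Acetylacetonate, chloride, and fluoride are weak-field ligands for a first-row metal, so the complex is high-spin. The t₂g³e_g¹ (high-spin) configuration has an unevenly filled e_g set; the Jahn–Teller theorem predicts a tetragonal distortion (typically axial elongation) to lift the degeneracy.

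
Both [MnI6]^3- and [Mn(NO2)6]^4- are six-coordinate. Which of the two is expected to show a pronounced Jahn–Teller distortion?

[MnI6]^3-: Summing ligand charges against the −3 overall charge gives an oxidation state of +3 for manganese. Mn sits in group 7, so the d-electron count is 7 − 3 = 4. Iodide is a weak-field ligand for a first-row metal, so the complex is high-spin. The t₂g³e_g¹ (high-spin) configuration has an unevenly filled e_g set; the Jahn–Teller theorem predicts a tetragonal distortion (typically axial elongation) to lift the degeneracy.
[Mn(NO2)6]^4-: Each nitro (N-bound nitrite) is −1; balancing the −4 overall charge requires Mn(II). Manganese is a group-7 element; Mn(II) is therefore d⁵. Nitro (N-bound nitrite) is a strong-field ligand (high in the spectrochemical series) for a first-row metal, so the complex is low-spin. The d⁵ configuration leaves the e_g set evenly filled (or empty) — no strong Jahn–Teller driving force.

[MnI6]^3-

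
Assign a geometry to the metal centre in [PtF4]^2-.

square planar

Each fluoride is −1; balancing the −2 overall charge requires Pt(II).
Platinum is a group-10 element; Pt(II) is therefore d⁸.
With 4 monodentate ligands the coordination number is 4.
A 5d d⁸ ion has a large crystal-field splitting; square planar leaves the high-energy d_{x²−y²} orbital empty and maximises CFSE.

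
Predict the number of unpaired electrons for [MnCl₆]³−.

Each chloride is −1; balancing the −3 overall charge requires Mn(III).
Group 7 minus oxidation state 3 gives a d⁴ configuration.
The spin state decides the count: Chloride is a weak-field ligand for a first-row metal, so the complex is high-spin.
An octahedral high-spin d⁴ ion is t₂g³e_g¹, giving 4 unpaired electrons.

4 unpaired electrons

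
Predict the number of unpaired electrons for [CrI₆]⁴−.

Ligand charges: each iodide is −1. With an overall charge of −4 the chromium centre must be in the +2 oxidation state.
Cr sits in group 6, so the d-electron count is 6 − 2 = 4.
The spin state decides the count: Iodide is a weak-field ligand for a first-row metal, so the complex is high-spin.
An octahedral high-spin d⁴ ion is t₂g³e_g¹, giving 4 unpaired electrons.

4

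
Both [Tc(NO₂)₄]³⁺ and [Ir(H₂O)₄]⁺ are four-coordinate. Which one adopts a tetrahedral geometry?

[Tc(NO₂)₄]³⁺

For [Tc(NO₂)₄]³⁺: Summing ligand charges against the +3 overall charge gives an oxidation state of +7 for technetium. Tc sits in group 7, so the d-electron count is 7 − 7 = 0. A d⁰ ion has no crystal-field stabilisation preference between square planar and tetrahedral, so four ligands adopt the sterically favoured tetrahedral geometry. → tetrahedral.
For [Ir(H₂O)₄]⁺: Summing ligand charges against the +1 overall charge gives an oxidation state of +1 for iridium. Iridium is a group-9 element; Ir(I) is therefore d⁸. A 5d d⁸ ion has a large crystal-field splitting; square planar leaves the high-energy d_{x²−y²} orbital empty and maximises CFSE. → square planar.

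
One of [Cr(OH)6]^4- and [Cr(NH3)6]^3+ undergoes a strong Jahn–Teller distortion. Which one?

[Cr(OH)6]^4-: Summing ligand charges against the −4 overall charge gives an oxidation state of +2 for chromium. Group 6 minus oxidation state 2 gives a d⁴ configuration. Hydroxide is a weak-field ligand for a first-row metal, so the complex is high-spin. The t₂g³e_g¹ (high-spin) configuration has an unevenly filled e_g set; the Jahn–Teller theorem predicts a tetragonal distortion (typically axial elongation) to lift the degeneracy.
[Cr(NH3)6]^3+: Summing ligand charges against the +3 overall charge gives an oxidation state of +3 for chromium. Group 6 minus oxidation state 3 gives a d³ configuration. The d³ configuration leaves the e_g set evenly filled (or empty) — no strong Jahn–Teller driving force.

[Cr(OH)6]^4-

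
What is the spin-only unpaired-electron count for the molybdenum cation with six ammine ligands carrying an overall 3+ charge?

3

Ammonia is neutral; balancing the +3 overall charge requires Mo(III).
Mo sits in group 6, so the d-electron count is 6 − 3 = 3.
In an octahedral field the d³ configuration is t₂g³e_g⁰ (only one arrangement possible), giving 3 unpaired electrons.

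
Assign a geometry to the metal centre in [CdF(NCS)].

Ligand charges: each fluoride is −1; each isothiocyanate is −1. With an overall charge of 0 the cadmium centre must be in the +2 oxidation state.
Cd sits in group 12, so the d-electron count is 12 − 2 = 10.
With 2 monodentate ligands the coordination number is 2.
A d¹⁰ ion with only two ligands adopts a linear arrangement (sp hybridisation; no CFSE preference).

linear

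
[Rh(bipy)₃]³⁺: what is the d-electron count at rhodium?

d6

Ligand charges: 2,2′-bipyridine is neutral. With an overall charge of +3 the rhodium centre must be in the +3 oxidation state.
Rhodium is a group-9 element; Rh(III) is therefore d⁶.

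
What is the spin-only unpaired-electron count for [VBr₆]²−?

Each bromide is −1; balancing the −2 overall charge requires V(IV).
Vanadium is a group-5 element; V(IV) is therefore d¹.
In an octahedral field the d¹ configuration is t₂g¹e_g⁰ (only one arrangement possible), giving 1 unpaired electron.

1 unpaired electron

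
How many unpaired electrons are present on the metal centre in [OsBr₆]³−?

Summing ligand charges against the −3 overall charge gives an oxidation state of +3 for osmium.
Group 8 minus oxidation state 3 gives a d⁵ configuration.
The spin state decides the count: a 5d ion has a large Δₒ and is invariably low-spin.
An octahedral low-spin d⁵ ion is t₂g⁵e_g⁰, giving 1 unpaired electron.

1 unpaired electron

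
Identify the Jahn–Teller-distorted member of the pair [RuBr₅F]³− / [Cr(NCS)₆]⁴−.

[RuBr₅F]³−: Summing ligand charges against the −3 overall charge gives an oxidation state of +3 for ruthenium. Ru sits in group 8, so the d-electron count is 8 − 3 = 5. A 4d ion has a large Δₒ and is invariably low-spin. The d⁵ configuration leaves the e_g set evenly filled (or empty) — no strong Jahn–Teller driving force.
[Cr(NCS)₆]⁴−: Ligand charges: each isothiocyanate is −1. With an overall charge of −4 the chromium centre must be in the +2 oxidation state. Cr sits in group 6, so the d-electron count is 6 − 2 = 4. Isothiocyanate is a weak-field ligand for a first-row metal, so the complex is high-spin. The t₂g³e_g¹ (high-spin) configuration has an unevenly filled e_g set; the Jahn–Teller theorem predicts a tetragonal distortion (typically axial elongation) to lift the degeneracy.

[Cr(NCS)₆]⁴−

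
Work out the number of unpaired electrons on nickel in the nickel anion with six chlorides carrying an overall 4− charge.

2 unpaired electrons

Ligand charges: each chloride is −1. With an overall charge of −4 the nickel centre must be in the +2 oxidation state.
Group 10 minus oxidation state 2 gives a d⁸ configuration.
In an octahedral field the d⁸ configuration is t₂g⁶e_g² (only one arrangement possible), giving 2 unpaired electrons.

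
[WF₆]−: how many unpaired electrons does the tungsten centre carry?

Ligand charges: each fluoride is −1. With an overall charge of −1 the tungsten centre must be in the +5 oxidation state.
Tungsten is a group-6 element; W(V) is therefore d¹.
In an octahedral field the d¹ configuration is t₂g¹e_g⁰ (only one arrangement possible), giving 1 unpaired electron.

1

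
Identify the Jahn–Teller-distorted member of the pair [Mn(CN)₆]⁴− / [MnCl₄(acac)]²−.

[MnCl₄(acac)]²−

[Mn(CN)₆]⁴−: Ligand charges: each cyanide is −1. With an overall charge of −4 the manganese centre must be in the +2 oxidation state. Group 7 minus oxidation state 2 gives a d⁵ configuration. Cyanide is a strong-field ligand (high in the spectrochemical series) for a first-row metal, so the complex is low-spin. The d⁵ configuration leaves the e_g set evenly filled (or empty) — no strong Jahn–Teller driving force.
[MnCl₄(acac)]²−: Ligand charges: each chloride is −1; each acetylacetonate is −1. With an overall charge of −2 the manganese centre must be in the +3 oxidation state. Mn sits in group 7, so the d-electron count is 7 − 3 = 4. Acetylacetonate and chloride are weak-field ligands for a first-row metal, so the complex is high-spin. The t₂g³e_g¹ (high-spin) configuration has an unevenly filled e_g set; the Jahn–Teller theorem predicts a tetragonal distortion (typically axial elongation) to lift the degeneracy.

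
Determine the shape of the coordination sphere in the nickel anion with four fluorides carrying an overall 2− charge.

Ligand charges: each fluoride is −1. With an overall charge of −2 the nickel centre must be in the +2 oxidation state.
Group 10 minus oxidation state 2 gives a d⁸ configuration.
Coordination number: 4.
Fluoride is a weak-field ligand.
With weak-field ligands the CFSE gain from square planar is small, so a 3d d⁸ ion takes the sterically preferred tetrahedral geometry.

tetrahedral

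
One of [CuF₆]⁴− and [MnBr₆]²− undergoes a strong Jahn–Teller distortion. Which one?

[CuF₆]⁴−: Ligand charges: each fluoride is −1. With an overall charge of −4 the copper centre must be in the +2 oxidation state. Group 11 minus oxidation state 2 gives a d⁹ configuration. The t₂g⁶e_g³ configuration has an unevenly filled e_g set; the Jahn–Teller theorem predicts a tetragonal distortion (typically axial elongation) to lift the degeneracy.
[MnBr₆]²−: Ligand charges: each bromide is −1. With an overall charge of −2 the manganese centre must be in the +4 oxidation state. Mn sits in group 7, so the d-electron count is 7 − 4 = 3. The d³ configuration leaves the e_g set evenly filled (or empty) — no strong Jahn–Teller driving force.

[CuF₆]⁴−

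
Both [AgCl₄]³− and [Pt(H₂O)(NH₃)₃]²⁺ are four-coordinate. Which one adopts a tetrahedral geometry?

[AgCl₄]³−

For [AgCl₄]³−: Summing ligand charges against the −3 overall charge gives an oxidation state of +1 for silver. Group 11 minus oxidation state 1 gives a d¹⁰ configuration. A d¹⁰ ion has no crystal-field stabilisation preference between square planar and tetrahedral, so four ligands adopt the sterically favoured tetrahedral geometry. → tetrahedral.
For [Pt(H₂O)(NH₃)₃]²⁺: Summing ligand charges against the +2 overall charge gives an oxidation state of +2 for platinum. Platinum is a group-10 element; Pt(II) is therefore d⁸. A 5d d⁸ ion has a large crystal-field splitting; square planar leaves the high-energy d_{x²−y²} orbital empty and maximises CFSE. → square planar.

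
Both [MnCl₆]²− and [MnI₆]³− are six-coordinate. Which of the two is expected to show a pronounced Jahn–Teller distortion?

[MnCl₆]²−: Ligand charges: each chloride is −1. With an overall charge of −2 the manganese centre must be in the +4 oxidation state. Manganese is a group-7 element; Mn(IV) is therefore d³. The d³ configuration leaves the e_g set evenly filled (or empty) — no strong Jahn–Teller driving force.
[MnI₆]³−: Each iodide is −1; balancing the −3 overall charge requires Mn(III). Group 7 minus oxidation state 3 gives a d⁴ configuration. Iodide is a weak-field ligand for a first-row metal, so the complex is high-spin. The t₂g³e_g¹ (high-spin) configuration has an unevenly filled e_g set; the Jahn–Teller theorem predicts a tetragonal distortion (typically axial elongation) to lift the degeneracy.

[MnI₆]³−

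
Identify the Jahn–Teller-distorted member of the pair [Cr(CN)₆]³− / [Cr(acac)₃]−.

[Cr(CN)₆]³−: Ligand charges: each cyanide is −1. With an overall charge of −3 the chromium centre must be in the +3 oxidation state. Group 6 minus oxidation state 3 gives a d³ configuration. The d³ configuration leaves the e_g set evenly filled (or empty) — no strong Jahn–Teller driving force.
[Cr(acac)₃]−: Summing ligand charges against the −1 overall charge gives an oxidation state of +2 for chromium. Cr sits in group 6, so the d-electron count is 6 − 2 = 4. Acetylacetonate is a weak-field ligand for a first-row metal, so the complex is high-spin. The t₂g³e_g¹ (high-spin) configuration has an unevenly filled e_g set; the Jahn–Teller theorem predicts a tetragonal distortion (typically axial elongation) to lift the degeneracy.

[Cr(acac)₃]−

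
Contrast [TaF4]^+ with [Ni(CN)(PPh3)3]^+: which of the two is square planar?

[Ni(CN)(PPh3)3]^+

For [TaF4]^+: Summing ligand charges against the +1 overall charge gives an oxidation state of +5 for tantalum. Ta sits in group 5, so the d-electron count is 5 − 5 = 0. A d⁰ ion has no crystal-field stabilisation preference between square planar and tetrahedral, so four ligands adopt the sterically favoured tetrahedral geometry. → tetrahedral.
For [Ni(CN)(PPh3)3]^+: Ligand charges: each cyanide is −1; triphenylphosphine is neutral. With an overall charge of +1 the nickel centre must be in the +2 oxidation state. Group 10 minus oxidation state 2 gives a d⁸ configuration. Cyanide and triphenylphosphine are strong-field ligands (high in the spectrochemical series). A 3d d⁸ ion with strong-field ligands gains enough CFSE to favour square planar over tetrahedral. → square planar.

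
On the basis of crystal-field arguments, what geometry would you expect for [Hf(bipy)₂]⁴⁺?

2,2′-bipyridine is neutral; balancing the +4 overall charge requires Hf(IV).
Group 4 minus oxidation state 4 gives a d⁰ configuration.
Counting donor atoms: 2×2,2′-bipyridine (bidentate) → 4 donors. Coordination number = 4.
A d⁰ ion has no crystal-field stabilisation preference between square planar and tetrahedral, so four ligands adopt the sterically favoured tetrahedral geometry.

tetrahedral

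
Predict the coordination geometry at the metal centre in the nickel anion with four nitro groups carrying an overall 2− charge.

square planar

Each nitro (N-bound nitrite) is −1; balancing the −2 overall charge requires Ni(II).
Nickel is a group-10 element; Ni(II) is therefore d⁸.
Coordination number: 4.
Nitro (N-bound nitrite) is a strong-field ligand (high in the spectrochemical series).
A 3d d⁸ ion with strong-field ligands gains enough CFSE to favour square planar over tetrahedral.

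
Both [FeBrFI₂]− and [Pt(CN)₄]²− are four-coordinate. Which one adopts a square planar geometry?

[Pt(CN)₄]²−

For [FeBrFI₂]−: Summing ligand charges against the −1 overall charge gives an oxidation state of +3 for iron. Group 8 minus oxidation state 3 gives a d⁵ configuration. A high-spin d⁵ ion has zero CFSE in either geometry, so four ligands adopt the sterically favoured tetrahedral geometry. → tetrahedral.
For [Pt(CN)₄]²−: Summing ligand charges against the −2 overall charge gives an oxidation state of +2 for platinum. Group 10 minus oxidation state 2 gives a d⁸ configuration. A 5d d⁸ ion has a large crystal-field splitting; square planar leaves the high-energy d_{x²−y²} orbital empty and maximises CFSE. → square planar.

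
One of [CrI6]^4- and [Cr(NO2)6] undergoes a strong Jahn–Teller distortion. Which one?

[CrI6]^4-

[CrI6]^4-: Ligand charges: each iodide is −1. With an overall charge of −4 the chromium centre must be in the +2 oxidation state. Group 6 minus oxidation state 2 gives a d⁴ configuration. Iodide is a weak-field ligand for a first-row metal, so the complex is high-spin. The t₂g³e_g¹ (high-spin) configuration has an unevenly filled e_g set; the Jahn–Teller theorem predicts a tetragonal distortion (typically axial elongation) to lift the degeneracy.
[Cr(NO2)6]: Summing ligand charges against the 0 overall charge gives an oxidation state of +6 for chromium. Group 6 minus oxidation state 6 gives a d⁰ configuration. The d⁰ configuration leaves the e_g set evenly filled (or empty) — no strong Jahn–Teller driving force.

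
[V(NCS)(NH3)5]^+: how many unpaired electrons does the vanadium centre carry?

3

Ligand charges: each isothiocyanate is −1; ammonia is neutral. With an overall charge of +1 the vanadium centre must be in the +2 oxidation state.
V sits in group 5, so the d-electron count is 5 − 2 = 3.
In an octahedral field the d³ configuration is t₂g³e_g⁰ (only one arrangement possible), giving 3 unpaired electrons.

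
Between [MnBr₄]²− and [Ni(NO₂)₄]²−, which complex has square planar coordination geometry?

[Ni(NO₂)₄]²−

For [MnBr₄]²−: Summing ligand charges against the −2 overall charge gives an oxidation state of +2 for manganese. Manganese is a group-7 element; Mn(II) is therefore d⁵. A high-spin d⁵ ion has zero CFSE in either geometry, so four ligands adopt the sterically favoured tetrahedral geometry. → tetrahedral.
For [Ni(NO₂)₄]²−: Each nitro (N-bound nitrite) is −1; balancing the −2 overall charge requires Ni(II). Group 10 minus oxidation state 2 gives a d⁸ configuration. Nitro (N-bound nitrite) is a strong-field ligand (high in the spectrochemical series). A 3d d⁸ ion with strong-field ligands gains enough CFSE to favour square planar over tetrahedral. → square planar.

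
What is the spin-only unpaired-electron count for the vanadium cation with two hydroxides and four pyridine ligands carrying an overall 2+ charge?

Ligand charges: each hydroxide is −1; pyridine is neutral. With an overall charge of +2 the vanadium centre must be in the +4 oxidation state.
Group 5 minus oxidation state 4 gives a d¹ configuration.
In an octahedral field the d¹ configuration is t₂g¹e_g⁰ (only one arrangement possible), giving 1 unpaired electron.

1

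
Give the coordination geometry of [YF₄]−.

Ligand charges: each fluoride is −1. With an overall charge of −1 the yttrium centre must be in the +3 oxidation state.
Yttrium is a group-3 element; Y(III) is therefore d⁰.
Coordination number: 4.
A d⁰ ion has no crystal-field stabilisation preference between square planar and tetrahedral, so four ligands adopt the sterically favoured tetrahedral geometry.

tetrahedral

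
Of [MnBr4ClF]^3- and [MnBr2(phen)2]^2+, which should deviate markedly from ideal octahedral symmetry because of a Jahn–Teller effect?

[MnBr4ClF]^3-

[MnBr4ClF]^3-: Ligand charges: each bromide is −1; each chloride is −1; each fluoride is −1. With an overall charge of −3 the manganese centre must be in the +3 oxidation state. Manganese is a group-7 element; Mn(III) is therefore d⁴. Bromide, chloride, and fluoride are weak-field ligands for a first-row metal, so the complex is high-spin. The t₂g³e_g¹ (high-spin) configuration has an unevenly filled e_g set; the Jahn–Teller theorem predicts a tetragonal distortion (typically axial elongation) to lift the degeneracy.
[MnBr2(phen)2]^2+: Summing ligand charges against the +2 overall charge gives an oxidation state of +4 for manganese. Mn sits in group 7, so the d-electron count is 7 − 4 = 3. The d³ configuration leaves the e_g set evenly filled (or empty) — no strong Jahn–Teller driving force.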